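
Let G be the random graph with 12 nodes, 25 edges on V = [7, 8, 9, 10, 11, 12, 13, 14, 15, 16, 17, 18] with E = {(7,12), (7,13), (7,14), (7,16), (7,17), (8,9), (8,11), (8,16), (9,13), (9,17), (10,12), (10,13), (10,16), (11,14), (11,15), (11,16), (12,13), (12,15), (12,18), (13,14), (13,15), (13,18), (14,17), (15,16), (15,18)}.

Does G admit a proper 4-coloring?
A valid 4-coloring: color 1: [11, 13, 17]; color 2: [7, 8, 10, 15]; color 3: [9, 12, 14, 16]; color 4: [18].
(χ(G) = 4 ≤ 4.)

Yes, G is 4-colorable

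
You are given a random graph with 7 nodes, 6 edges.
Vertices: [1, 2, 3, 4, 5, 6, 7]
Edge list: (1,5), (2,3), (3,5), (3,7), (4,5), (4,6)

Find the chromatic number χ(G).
χ(G) = 2

Clique number ω(G) = 2 (lower bound: χ ≥ ω).
The graph is bipartite (no odd cycle), so 2 colors suffice: χ(G) = 2.
A valid 2-coloring: color 1: [1, 3, 4]; color 2: [2, 5, 6, 7].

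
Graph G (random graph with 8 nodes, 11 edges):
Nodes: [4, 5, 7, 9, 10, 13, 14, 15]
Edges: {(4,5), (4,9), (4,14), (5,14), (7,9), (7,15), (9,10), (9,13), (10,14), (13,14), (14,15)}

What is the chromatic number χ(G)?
Clique number ω(G) = 3 (lower bound: χ ≥ ω).
The clique on [4, 5, 14] has size 3, forcing χ ≥ 3, and the coloring below uses 3 colors, so χ(G) = 3.
A valid 3-coloring: color 1: [9, 14]; color 2: [4, 10, 13, 15]; color 3: [5, 7].

χ(G) = 3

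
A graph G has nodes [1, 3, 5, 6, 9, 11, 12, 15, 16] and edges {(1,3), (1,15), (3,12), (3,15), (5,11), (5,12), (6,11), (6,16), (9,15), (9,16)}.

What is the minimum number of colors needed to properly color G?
χ(G) = 3

Clique number ω(G) = 3 (lower bound: χ ≥ ω).
The clique on [1, 3, 15] has size 3, forcing χ ≥ 3, and the coloring below uses 3 colors, so χ(G) = 3.
A valid 3-coloring: color 1: [3, 5, 6, 9]; color 2: [11, 12, 15, 16]; color 3: [1].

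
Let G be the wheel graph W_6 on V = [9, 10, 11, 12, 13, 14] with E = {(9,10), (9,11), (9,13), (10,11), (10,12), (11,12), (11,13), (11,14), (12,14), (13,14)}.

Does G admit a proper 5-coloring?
Yes, G is 5-colorable

A valid 5-coloring: color 1: [11]; color 2: [9, 12]; color 3: [10, 14]; color 4: [13].
(χ(G) = 4 ≤ 5.)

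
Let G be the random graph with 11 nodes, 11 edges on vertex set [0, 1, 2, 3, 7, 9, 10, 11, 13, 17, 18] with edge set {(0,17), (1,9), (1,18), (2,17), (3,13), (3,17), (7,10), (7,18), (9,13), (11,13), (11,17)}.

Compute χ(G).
χ(G) = 2

Clique number ω(G) = 2 (lower bound: χ ≥ ω).
The graph is bipartite (no odd cycle), so 2 colors suffice: χ(G) = 2.
A valid 2-coloring: color 1: [1, 7, 13, 17]; color 2: [0, 2, 3, 9, 10, 11, 18].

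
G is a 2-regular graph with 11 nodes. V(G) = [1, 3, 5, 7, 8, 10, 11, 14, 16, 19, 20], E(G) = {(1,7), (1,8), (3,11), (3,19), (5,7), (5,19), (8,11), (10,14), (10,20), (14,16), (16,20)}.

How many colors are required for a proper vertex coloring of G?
Clique number ω(G) = 2 (lower bound: χ ≥ ω).
Odd cycle [1, 7, 5, 19, 3, 11, 8] needs 3 colors (χ ≥ 3).
The coloring below uses 3 colors, so χ(G) = 3.
A valid 3-coloring: color 1: [1, 10, 11, 16, 19]; color 2: [3, 7, 8, 14, 20]; color 3: [5].

χ(G) = 3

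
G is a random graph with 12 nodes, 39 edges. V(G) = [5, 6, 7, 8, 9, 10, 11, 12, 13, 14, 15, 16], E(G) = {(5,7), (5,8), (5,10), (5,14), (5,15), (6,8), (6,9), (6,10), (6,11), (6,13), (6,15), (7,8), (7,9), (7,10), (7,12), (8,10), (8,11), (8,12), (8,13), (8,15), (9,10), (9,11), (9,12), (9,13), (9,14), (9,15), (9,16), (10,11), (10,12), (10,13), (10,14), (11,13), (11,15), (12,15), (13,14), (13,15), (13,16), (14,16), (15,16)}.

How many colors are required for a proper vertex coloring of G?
χ(G) = 5

Clique number ω(G) = 5 (lower bound: χ ≥ ω).
The clique on [6, 8, 10, 11, 13] has size 5, forcing χ ≥ 5, and the coloring below uses 5 colors, so χ(G) = 5.
A valid 5-coloring: color 1: [10, 15]; color 2: [8, 9]; color 3: [5, 12, 13]; color 4: [7, 11, 14]; color 5: [6, 16].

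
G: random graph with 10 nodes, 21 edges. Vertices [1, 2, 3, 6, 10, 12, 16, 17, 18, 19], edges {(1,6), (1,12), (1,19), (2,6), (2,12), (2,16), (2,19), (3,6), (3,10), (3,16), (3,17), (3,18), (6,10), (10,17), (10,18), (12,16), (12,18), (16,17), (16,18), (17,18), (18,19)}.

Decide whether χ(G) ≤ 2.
The clique on vertices [3, 16, 17, 18] has size 4 > 2, so it alone needs 4 colors.

No, G is not 2-colorable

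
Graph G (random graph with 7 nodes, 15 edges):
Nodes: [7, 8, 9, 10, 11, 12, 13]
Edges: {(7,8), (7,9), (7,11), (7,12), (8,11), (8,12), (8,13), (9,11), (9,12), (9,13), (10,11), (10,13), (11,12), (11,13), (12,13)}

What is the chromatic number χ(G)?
χ(G) = 4

Clique number ω(G) = 4 (lower bound: χ ≥ ω).
The clique on [8, 11, 12, 13] has size 4, forcing χ ≥ 4, and the coloring below uses 4 colors, so χ(G) = 4.
A valid 4-coloring: color 1: [11]; color 2: [7, 13]; color 3: [10, 12]; color 4: [8, 9].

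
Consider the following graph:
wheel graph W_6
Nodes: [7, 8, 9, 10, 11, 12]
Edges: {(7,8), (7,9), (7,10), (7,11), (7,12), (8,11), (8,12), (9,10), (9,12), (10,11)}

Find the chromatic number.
χ(G) = 4

Clique number ω(G) = 3 (lower bound: χ ≥ ω).
Odd cycle [8, 11, 10, 9, 12] needs 3 colors (χ ≥ 3).
Vertex 7 is adjacent to every vertex of [8, 9, 10, 11, 12], which already need 3 colors among themselves, so 7 needs a new color (χ ≥ 4).
The coloring below uses 4 colors, so χ(G) = 4.
A valid 4-coloring: color 1: [7]; color 2: [8, 9]; color 3: [11, 12]; color 4: [10].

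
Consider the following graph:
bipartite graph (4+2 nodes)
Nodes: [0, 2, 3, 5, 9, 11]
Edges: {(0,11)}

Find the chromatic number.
Clique number ω(G) = 2 (lower bound: χ ≥ ω).
The graph is bipartite (no odd cycle), so 2 colors suffice: χ(G) = 2.
A valid 2-coloring: color 1: [0, 2, 3, 5, 9]; color 2: [11].

χ(G) = 2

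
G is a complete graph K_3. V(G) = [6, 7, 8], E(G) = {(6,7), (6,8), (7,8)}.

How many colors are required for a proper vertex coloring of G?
χ(G) = 3

Clique number ω(G) = 3 (lower bound: χ ≥ ω).
The clique on [6, 7, 8] has size 3, forcing χ ≥ 3, and the coloring below uses 3 colors, so χ(G) = 3.
A valid 3-coloring: color 1: [8]; color 2: [7]; color 3: [6].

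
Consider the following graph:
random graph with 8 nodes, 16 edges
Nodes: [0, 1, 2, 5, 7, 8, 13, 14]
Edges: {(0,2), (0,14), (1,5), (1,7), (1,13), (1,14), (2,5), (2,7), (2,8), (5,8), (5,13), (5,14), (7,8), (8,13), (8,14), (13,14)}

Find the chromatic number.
Clique number ω(G) = 4 (lower bound: χ ≥ ω).
The clique on [5, 8, 13, 14] has size 4, forcing χ ≥ 4, and the coloring below uses 4 colors, so χ(G) = 4.
A valid 4-coloring: color 1: [0, 5, 7]; color 2: [1, 8]; color 3: [2, 14]; color 4: [13].

χ(G) = 4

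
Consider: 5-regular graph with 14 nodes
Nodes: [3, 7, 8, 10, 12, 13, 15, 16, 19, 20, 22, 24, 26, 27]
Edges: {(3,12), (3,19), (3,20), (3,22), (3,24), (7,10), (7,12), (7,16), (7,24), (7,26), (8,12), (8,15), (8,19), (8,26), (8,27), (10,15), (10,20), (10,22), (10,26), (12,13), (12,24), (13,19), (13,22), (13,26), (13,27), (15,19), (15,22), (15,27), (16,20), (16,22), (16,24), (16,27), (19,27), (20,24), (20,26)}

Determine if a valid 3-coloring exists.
No, G is not 3-colorable

The clique on vertices [8, 15, 19, 27] has size 4 > 3, so it alone needs 4 colors.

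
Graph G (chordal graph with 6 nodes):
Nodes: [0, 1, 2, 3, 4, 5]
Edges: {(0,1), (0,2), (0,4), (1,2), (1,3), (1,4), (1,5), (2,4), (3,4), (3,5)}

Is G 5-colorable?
Yes, G is 5-colorable

A valid 5-coloring: color 1: [1]; color 2: [4, 5]; color 3: [2, 3]; color 4: [0].
(χ(G) = 4 ≤ 5.)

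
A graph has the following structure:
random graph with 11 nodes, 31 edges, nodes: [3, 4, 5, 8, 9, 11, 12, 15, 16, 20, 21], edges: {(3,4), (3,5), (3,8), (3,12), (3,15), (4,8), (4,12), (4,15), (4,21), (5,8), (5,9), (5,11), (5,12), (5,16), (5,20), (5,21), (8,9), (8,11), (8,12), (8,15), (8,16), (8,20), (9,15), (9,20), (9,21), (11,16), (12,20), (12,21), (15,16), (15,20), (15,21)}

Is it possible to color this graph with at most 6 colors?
Yes, G is 6-colorable

A valid 6-coloring: color 1: [8, 21]; color 2: [5, 15]; color 3: [9, 11, 12]; color 4: [4, 16, 20]; color 5: [3].
(χ(G) = 5 ≤ 6.)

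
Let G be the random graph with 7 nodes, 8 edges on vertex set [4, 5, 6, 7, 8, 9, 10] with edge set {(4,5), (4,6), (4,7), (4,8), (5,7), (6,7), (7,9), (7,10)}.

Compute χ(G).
χ(G) = 3

Clique number ω(G) = 3 (lower bound: χ ≥ ω).
The clique on [4, 5, 7] has size 3, forcing χ ≥ 3, and the coloring below uses 3 colors, so χ(G) = 3.
A valid 3-coloring: color 1: [7, 8]; color 2: [4, 9, 10]; color 3: [5, 6].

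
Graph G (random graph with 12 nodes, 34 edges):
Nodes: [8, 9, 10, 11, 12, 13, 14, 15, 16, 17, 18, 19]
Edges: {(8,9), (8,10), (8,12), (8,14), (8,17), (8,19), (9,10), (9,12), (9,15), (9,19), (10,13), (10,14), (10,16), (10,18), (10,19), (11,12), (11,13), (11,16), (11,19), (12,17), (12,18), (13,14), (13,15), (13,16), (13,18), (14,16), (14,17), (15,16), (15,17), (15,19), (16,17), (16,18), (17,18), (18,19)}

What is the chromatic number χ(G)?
Clique number ω(G) = 4 (lower bound: χ ≥ ω).
The clique on [8, 9, 10, 19] has size 4, forcing χ ≥ 4, and the coloring below uses 4 colors, so χ(G) = 4.
A valid 4-coloring: color 1: [10, 12, 15]; color 2: [8, 16]; color 3: [13, 17, 19]; color 4: [9, 11, 14, 18].

χ(G) = 4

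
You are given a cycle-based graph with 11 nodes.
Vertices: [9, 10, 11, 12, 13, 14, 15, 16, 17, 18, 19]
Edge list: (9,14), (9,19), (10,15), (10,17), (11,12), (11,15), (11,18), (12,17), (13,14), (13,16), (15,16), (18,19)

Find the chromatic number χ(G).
χ(G) = 3

Clique number ω(G) = 2 (lower bound: χ ≥ ω).
Odd cycle [12, 17, 10, 15, 11] needs 3 colors (χ ≥ 3).
The coloring below uses 3 colors, so χ(G) = 3.
A valid 3-coloring: color 1: [11, 14, 16, 17, 19]; color 2: [9, 12, 13, 15, 18]; color 3: [10].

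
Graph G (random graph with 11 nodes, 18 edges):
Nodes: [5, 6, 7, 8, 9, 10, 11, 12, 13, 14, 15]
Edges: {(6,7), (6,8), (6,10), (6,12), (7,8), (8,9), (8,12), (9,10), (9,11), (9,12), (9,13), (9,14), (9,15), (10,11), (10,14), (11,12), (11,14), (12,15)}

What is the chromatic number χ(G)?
Clique number ω(G) = 4 (lower bound: χ ≥ ω).
The clique on [9, 10, 11, 14] has size 4, forcing χ ≥ 4, and the coloring below uses 4 colors, so χ(G) = 4.
A valid 4-coloring: color 1: [5, 6, 9]; color 2: [7, 10, 12, 13]; color 3: [8, 11, 15]; color 4: [14].

χ(G) = 4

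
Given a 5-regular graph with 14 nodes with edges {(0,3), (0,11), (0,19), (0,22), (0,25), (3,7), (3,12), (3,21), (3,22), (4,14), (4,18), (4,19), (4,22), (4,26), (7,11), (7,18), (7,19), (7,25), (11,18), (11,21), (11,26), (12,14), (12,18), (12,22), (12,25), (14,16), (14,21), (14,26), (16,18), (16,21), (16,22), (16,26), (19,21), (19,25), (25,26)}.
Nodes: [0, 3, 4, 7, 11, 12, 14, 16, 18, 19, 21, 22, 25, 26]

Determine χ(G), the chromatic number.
χ(G) = 3

Clique number ω(G) = 3 (lower bound: χ ≥ ω).
The clique on [0, 19, 25] has size 3, forcing χ ≥ 3, and the coloring below uses 3 colors, so χ(G) = 3.
A valid 3-coloring: color 1: [3, 4, 11, 16, 25]; color 2: [14, 18, 19, 22]; color 3: [0, 7, 12, 21, 26].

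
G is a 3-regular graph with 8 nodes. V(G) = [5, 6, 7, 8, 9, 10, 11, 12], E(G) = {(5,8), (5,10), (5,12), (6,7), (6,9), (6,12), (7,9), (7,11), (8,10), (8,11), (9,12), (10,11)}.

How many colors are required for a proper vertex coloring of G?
χ(G) = 3

Clique number ω(G) = 3 (lower bound: χ ≥ ω).
The clique on [5, 8, 10] has size 3, forcing χ ≥ 3, and the coloring below uses 3 colors, so χ(G) = 3.
A valid 3-coloring: color 1: [7, 8, 12]; color 2: [5, 9, 11]; color 3: [6, 10].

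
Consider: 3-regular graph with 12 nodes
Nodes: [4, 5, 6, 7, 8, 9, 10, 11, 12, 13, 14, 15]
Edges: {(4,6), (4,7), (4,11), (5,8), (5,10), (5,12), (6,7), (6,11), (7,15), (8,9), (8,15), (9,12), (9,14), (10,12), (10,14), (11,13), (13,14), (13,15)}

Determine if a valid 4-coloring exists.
A valid 4-coloring: color 1: [7, 8, 11, 12, 14]; color 2: [4, 9, 10, 15]; color 3: [5, 6, 13].
(χ(G) = 3 ≤ 4.)

Yes, G is 4-colorable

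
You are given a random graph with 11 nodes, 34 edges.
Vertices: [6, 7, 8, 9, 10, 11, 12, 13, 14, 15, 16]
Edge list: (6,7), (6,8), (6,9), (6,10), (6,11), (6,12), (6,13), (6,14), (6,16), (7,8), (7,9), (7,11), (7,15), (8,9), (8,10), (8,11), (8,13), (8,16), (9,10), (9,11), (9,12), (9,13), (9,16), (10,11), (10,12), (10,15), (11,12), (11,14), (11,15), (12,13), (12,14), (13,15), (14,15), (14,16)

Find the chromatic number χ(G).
χ(G) = 5

Clique number ω(G) = 5 (lower bound: χ ≥ ω).
The clique on [6, 8, 9, 10, 11] has size 5, forcing χ ≥ 5, and the coloring below uses 5 colors, so χ(G) = 5.
A valid 5-coloring: color 1: [6, 15]; color 2: [9, 14]; color 3: [11, 13, 16]; color 4: [8, 12]; color 5: [7, 10].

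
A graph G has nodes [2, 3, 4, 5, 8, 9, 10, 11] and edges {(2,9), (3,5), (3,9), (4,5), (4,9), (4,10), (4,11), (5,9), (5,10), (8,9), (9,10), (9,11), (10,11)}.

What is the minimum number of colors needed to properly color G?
χ(G) = 4

Clique number ω(G) = 4 (lower bound: χ ≥ ω).
The clique on [4, 9, 10, 11] has size 4, forcing χ ≥ 4, and the coloring below uses 4 colors, so χ(G) = 4.
A valid 4-coloring: color 1: [9]; color 2: [2, 3, 4, 8]; color 3: [10]; color 4: [5, 11].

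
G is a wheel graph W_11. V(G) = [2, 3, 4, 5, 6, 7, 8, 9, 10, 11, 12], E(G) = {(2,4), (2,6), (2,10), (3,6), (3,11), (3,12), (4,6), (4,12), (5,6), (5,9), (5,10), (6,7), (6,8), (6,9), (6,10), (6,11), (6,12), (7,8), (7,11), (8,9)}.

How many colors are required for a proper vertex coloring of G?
χ(G) = 3

Clique number ω(G) = 3 (lower bound: χ ≥ ω).
The clique on [2, 6, 10] has size 3, forcing χ ≥ 3, and the coloring below uses 3 colors, so χ(G) = 3.
A valid 3-coloring: color 1: [6]; color 2: [2, 5, 8, 11, 12]; color 3: [3, 4, 7, 9, 10].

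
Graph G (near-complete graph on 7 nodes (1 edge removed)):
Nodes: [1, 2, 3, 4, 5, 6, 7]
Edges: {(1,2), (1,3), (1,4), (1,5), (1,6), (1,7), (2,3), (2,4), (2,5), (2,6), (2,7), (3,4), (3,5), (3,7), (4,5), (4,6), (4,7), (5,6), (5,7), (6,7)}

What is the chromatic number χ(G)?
χ(G) = 6

Clique number ω(G) = 6 (lower bound: χ ≥ ω).
The clique on [1, 2, 3, 4, 5, 7] has size 6, forcing χ ≥ 6, and the coloring below uses 6 colors, so χ(G) = 6.
A valid 6-coloring: color 1: [1]; color 2: [4]; color 3: [7]; color 4: [2]; color 5: [5]; color 6: [3, 6].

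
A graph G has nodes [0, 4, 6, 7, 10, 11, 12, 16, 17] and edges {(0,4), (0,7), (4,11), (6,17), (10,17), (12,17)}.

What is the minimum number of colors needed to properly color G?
Clique number ω(G) = 2 (lower bound: χ ≥ ω).
The graph is bipartite (no odd cycle), so 2 colors suffice: χ(G) = 2.
A valid 2-coloring: color 1: [4, 7, 16, 17]; color 2: [0, 6, 10, 11, 12].

χ(G) = 2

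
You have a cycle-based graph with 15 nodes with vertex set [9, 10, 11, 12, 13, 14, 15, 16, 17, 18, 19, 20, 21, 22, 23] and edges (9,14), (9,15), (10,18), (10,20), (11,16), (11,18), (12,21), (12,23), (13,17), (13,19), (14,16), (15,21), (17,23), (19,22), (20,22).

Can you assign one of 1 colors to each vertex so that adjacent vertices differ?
No, G is not 1-colorable

Edge (9,14) forces its endpoints to differ, so 1 color is not enough.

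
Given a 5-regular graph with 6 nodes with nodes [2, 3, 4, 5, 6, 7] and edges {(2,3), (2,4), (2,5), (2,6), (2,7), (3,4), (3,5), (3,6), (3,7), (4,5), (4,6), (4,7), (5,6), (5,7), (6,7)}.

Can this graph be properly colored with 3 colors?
The clique on vertices [2, 3, 4, 5, 6, 7] has size 6 > 3, so it alone needs 6 colors.

No, G is not 3-colorable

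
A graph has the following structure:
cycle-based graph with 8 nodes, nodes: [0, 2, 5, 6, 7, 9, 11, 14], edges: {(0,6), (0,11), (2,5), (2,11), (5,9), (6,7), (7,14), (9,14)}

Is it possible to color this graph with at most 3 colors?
Yes, G is 3-colorable

A valid 3-coloring: color 1: [5, 6, 11, 14]; color 2: [0, 2, 7, 9].
(χ(G) = 2 ≤ 3.)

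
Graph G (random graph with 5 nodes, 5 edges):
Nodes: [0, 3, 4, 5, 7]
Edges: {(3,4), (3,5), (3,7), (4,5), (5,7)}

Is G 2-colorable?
The clique on vertices [3, 4, 5] has size 3 > 2, so it alone needs 3 colors.

No, G is not 2-colorable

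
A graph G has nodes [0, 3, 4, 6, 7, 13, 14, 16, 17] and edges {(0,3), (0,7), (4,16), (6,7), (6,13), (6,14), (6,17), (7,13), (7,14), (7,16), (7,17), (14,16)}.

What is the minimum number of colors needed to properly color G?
Clique number ω(G) = 3 (lower bound: χ ≥ ω).
The clique on [7, 14, 16] has size 3, forcing χ ≥ 3, and the coloring below uses 3 colors, so χ(G) = 3.
A valid 3-coloring: color 1: [3, 4, 7]; color 2: [0, 6, 16]; color 3: [13, 14, 17].

χ(G) = 3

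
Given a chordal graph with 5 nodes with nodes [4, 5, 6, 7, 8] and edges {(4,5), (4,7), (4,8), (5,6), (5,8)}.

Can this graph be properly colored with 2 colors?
No, G is not 2-colorable

The clique on vertices [4, 5, 8] has size 3 > 2, so it alone needs 3 colors.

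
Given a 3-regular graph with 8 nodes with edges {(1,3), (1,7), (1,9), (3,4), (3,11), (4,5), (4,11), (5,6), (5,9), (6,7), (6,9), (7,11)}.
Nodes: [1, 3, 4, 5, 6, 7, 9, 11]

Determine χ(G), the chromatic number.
Clique number ω(G) = 3 (lower bound: χ ≥ ω).
The clique on [3, 4, 11] has size 3, forcing χ ≥ 3, and the coloring below uses 3 colors, so χ(G) = 3.
A valid 3-coloring: color 1: [1, 6, 11]; color 2: [3, 5, 7]; color 3: [4, 9].

χ(G) = 3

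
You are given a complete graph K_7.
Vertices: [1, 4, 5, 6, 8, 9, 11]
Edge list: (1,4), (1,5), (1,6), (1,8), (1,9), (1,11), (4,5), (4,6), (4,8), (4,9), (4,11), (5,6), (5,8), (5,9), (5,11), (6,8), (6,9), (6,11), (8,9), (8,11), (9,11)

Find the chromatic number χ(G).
Clique number ω(G) = 7 (lower bound: χ ≥ ω).
The clique on [1, 4, 5, 6, 8, 9, 11] has size 7, forcing χ ≥ 7, and the coloring below uses 7 colors, so χ(G) = 7.
A valid 7-coloring: color 1: [1]; color 2: [4]; color 3: [9]; color 4: [11]; color 5: [6]; color 6: [5]; color 7: [8].

χ(G) = 7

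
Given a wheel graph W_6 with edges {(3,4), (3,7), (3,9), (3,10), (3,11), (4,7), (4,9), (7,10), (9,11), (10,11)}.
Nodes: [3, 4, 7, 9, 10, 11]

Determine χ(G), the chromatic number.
Clique number ω(G) = 3 (lower bound: χ ≥ ω).
Odd cycle [9, 4, 7, 10, 11] needs 3 colors (χ ≥ 3).
Vertex 3 is adjacent to every vertex of [4, 7, 9, 10, 11], which already need 3 colors among themselves, so 3 needs a new color (χ ≥ 4).
The coloring below uses 4 colors, so χ(G) = 4.
A valid 4-coloring: color 1: [3]; color 2: [9, 10]; color 3: [4, 11]; color 4: [7].

χ(G) = 4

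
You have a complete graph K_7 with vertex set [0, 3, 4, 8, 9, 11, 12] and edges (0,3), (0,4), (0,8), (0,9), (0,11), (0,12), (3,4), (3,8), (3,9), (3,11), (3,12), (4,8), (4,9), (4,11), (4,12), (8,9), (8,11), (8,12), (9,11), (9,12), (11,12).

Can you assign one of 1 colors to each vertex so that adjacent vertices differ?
The clique on vertices [0, 3, 4, 8, 9, 11, 12] has size 7 > 1, so it alone needs 7 colors.

No, G is not 1-colorable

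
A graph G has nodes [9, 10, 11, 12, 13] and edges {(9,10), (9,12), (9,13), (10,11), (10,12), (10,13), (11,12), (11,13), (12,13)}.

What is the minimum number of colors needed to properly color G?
χ(G) = 4

Clique number ω(G) = 4 (lower bound: χ ≥ ω).
The clique on [9, 10, 12, 13] has size 4, forcing χ ≥ 4, and the coloring below uses 4 colors, so χ(G) = 4.
A valid 4-coloring: color 1: [13]; color 2: [12]; color 3: [10]; color 4: [9, 11].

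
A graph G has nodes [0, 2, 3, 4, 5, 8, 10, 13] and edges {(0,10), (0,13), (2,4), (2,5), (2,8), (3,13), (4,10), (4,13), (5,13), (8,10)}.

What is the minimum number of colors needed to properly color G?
χ(G) = 2

Clique number ω(G) = 2 (lower bound: χ ≥ ω).
The graph is bipartite (no odd cycle), so 2 colors suffice: χ(G) = 2.
A valid 2-coloring: color 1: [2, 10, 13]; color 2: [0, 3, 4, 5, 8].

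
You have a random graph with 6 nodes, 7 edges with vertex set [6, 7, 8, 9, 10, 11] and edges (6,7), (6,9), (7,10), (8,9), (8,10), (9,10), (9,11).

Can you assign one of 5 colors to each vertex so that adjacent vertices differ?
A valid 5-coloring: color 1: [7, 9]; color 2: [6, 10, 11]; color 3: [8].
(χ(G) = 3 ≤ 5.)

Yes, G is 5-colorable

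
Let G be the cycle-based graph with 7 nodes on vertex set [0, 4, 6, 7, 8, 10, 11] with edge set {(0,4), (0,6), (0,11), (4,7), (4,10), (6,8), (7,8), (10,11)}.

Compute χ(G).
Clique number ω(G) = 2 (lower bound: χ ≥ ω).
Odd cycle [8, 6, 0, 4, 7] needs 3 colors (χ ≥ 3).
The coloring below uses 3 colors, so χ(G) = 3.
A valid 3-coloring: color 1: [4, 8, 11]; color 2: [0, 7, 10]; color 3: [6].

χ(G) = 3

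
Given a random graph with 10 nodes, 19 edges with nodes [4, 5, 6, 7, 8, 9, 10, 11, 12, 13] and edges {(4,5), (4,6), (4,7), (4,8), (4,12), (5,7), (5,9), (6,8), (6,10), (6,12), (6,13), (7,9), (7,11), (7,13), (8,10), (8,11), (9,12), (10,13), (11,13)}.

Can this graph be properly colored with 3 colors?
A valid 3-coloring: color 1: [6, 7]; color 2: [4, 9, 10, 11]; color 3: [5, 8, 12, 13].
(χ(G) = 3 ≤ 3.)

Yes, G is 3-colorable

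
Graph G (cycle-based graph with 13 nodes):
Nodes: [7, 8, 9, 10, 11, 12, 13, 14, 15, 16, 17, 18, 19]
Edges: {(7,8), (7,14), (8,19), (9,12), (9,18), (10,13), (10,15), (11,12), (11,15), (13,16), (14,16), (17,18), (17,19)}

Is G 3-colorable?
Yes, G is 3-colorable

A valid 3-coloring: color 1: [8, 12, 13, 14, 15, 17]; color 2: [7, 10, 11, 16, 18, 19]; color 3: [9].
(χ(G) = 3 ≤ 3.)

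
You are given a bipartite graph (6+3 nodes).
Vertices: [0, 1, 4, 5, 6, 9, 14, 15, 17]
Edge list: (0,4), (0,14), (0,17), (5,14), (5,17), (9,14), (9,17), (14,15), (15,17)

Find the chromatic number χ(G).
χ(G) = 2

Clique number ω(G) = 2 (lower bound: χ ≥ ω).
The graph is bipartite (no odd cycle), so 2 colors suffice: χ(G) = 2.
A valid 2-coloring: color 1: [1, 4, 6, 14, 17]; color 2: [0, 5, 9, 15].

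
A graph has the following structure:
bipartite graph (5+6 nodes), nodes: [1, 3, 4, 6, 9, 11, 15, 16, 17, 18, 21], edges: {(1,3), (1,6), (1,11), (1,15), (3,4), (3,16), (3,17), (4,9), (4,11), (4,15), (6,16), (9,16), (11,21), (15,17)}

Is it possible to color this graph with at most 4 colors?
Yes, G is 4-colorable

A valid 4-coloring: color 1: [3, 6, 9, 11, 15, 18]; color 2: [1, 4, 16, 17, 21].
(χ(G) = 2 ≤ 4.)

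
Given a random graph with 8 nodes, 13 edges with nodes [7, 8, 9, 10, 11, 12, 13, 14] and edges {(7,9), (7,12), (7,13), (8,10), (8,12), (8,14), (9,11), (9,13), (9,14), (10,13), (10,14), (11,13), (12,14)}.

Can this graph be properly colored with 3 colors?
Yes, G is 3-colorable

A valid 3-coloring: color 1: [13, 14]; color 2: [9, 10, 12]; color 3: [7, 8, 11].
(χ(G) = 3 ≤ 3.)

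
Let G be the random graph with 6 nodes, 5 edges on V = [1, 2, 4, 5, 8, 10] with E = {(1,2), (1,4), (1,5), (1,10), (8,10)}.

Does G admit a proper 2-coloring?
A valid 2-coloring: color 1: [1, 8]; color 2: [2, 4, 5, 10].
(χ(G) = 2 ≤ 2.)

Yes, G is 2-colorable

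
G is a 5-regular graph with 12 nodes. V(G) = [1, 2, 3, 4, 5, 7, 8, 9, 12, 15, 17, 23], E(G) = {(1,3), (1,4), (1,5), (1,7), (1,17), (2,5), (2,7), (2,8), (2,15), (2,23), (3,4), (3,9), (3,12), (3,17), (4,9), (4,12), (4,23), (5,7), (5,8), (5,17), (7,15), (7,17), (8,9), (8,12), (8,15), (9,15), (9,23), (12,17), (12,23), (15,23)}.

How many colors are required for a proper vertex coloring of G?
Clique number ω(G) = 4 (lower bound: χ ≥ ω).
The clique on [1, 5, 7, 17] has size 4, forcing χ ≥ 4, and the coloring below uses 4 colors, so χ(G) = 4.
A valid 4-coloring: color 1: [2, 4, 17]; color 2: [1, 8, 23]; color 3: [3, 5, 15]; color 4: [7, 9, 12].

χ(G) = 4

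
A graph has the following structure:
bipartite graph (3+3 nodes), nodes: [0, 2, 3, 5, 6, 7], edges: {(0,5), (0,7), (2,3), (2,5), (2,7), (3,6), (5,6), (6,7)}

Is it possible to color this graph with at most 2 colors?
A valid 2-coloring: color 1: [0, 2, 6]; color 2: [3, 5, 7].
(χ(G) = 2 ≤ 2.)

Yes, G is 2-colorable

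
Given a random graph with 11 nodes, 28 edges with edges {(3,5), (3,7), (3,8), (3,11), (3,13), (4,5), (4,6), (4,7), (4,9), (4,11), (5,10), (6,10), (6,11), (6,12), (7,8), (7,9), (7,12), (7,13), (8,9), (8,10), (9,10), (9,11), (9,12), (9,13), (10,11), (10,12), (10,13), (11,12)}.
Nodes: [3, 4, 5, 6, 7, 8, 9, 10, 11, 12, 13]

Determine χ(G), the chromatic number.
χ(G) = 4

Clique number ω(G) = 4 (lower bound: χ ≥ ω).
The clique on [9, 10, 11, 12] has size 4, forcing χ ≥ 4, and the coloring below uses 4 colors, so χ(G) = 4.
A valid 4-coloring: color 1: [3, 6, 9]; color 2: [7, 10]; color 3: [5, 8, 11, 13]; color 4: [4, 12].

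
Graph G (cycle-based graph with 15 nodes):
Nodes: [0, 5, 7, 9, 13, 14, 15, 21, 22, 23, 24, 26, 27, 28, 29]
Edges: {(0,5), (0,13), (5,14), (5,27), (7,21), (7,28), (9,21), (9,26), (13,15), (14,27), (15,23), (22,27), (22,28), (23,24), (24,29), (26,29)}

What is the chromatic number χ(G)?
Clique number ω(G) = 3 (lower bound: χ ≥ ω).
The clique on [5, 14, 27] has size 3, forcing χ ≥ 3, and the coloring below uses 3 colors, so χ(G) = 3.
A valid 3-coloring: color 1: [5, 7, 9, 13, 22, 23, 29]; color 2: [0, 15, 21, 24, 26, 27, 28]; color 3: [14].

χ(G) = 3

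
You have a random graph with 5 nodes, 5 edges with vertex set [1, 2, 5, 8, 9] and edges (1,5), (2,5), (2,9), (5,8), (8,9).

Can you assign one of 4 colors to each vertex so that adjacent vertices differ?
A valid 4-coloring: color 1: [5, 9]; color 2: [1, 2, 8].
(χ(G) = 2 ≤ 4.)

Yes, G is 4-colorable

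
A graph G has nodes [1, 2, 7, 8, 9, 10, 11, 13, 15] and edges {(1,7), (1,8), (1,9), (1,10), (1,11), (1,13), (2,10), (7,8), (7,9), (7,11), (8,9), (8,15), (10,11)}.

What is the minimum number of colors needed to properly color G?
Clique number ω(G) = 4 (lower bound: χ ≥ ω).
The clique on [1, 7, 8, 9] has size 4, forcing χ ≥ 4, and the coloring below uses 4 colors, so χ(G) = 4.
A valid 4-coloring: color 1: [1, 2, 15]; color 2: [7, 10, 13]; color 3: [8, 11]; color 4: [9].

χ(G) = 4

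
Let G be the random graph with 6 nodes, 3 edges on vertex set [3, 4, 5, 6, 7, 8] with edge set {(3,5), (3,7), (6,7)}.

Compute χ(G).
χ(G) = 2

Clique number ω(G) = 2 (lower bound: χ ≥ ω).
The graph is bipartite (no odd cycle), so 2 colors suffice: χ(G) = 2.
A valid 2-coloring: color 1: [3, 4, 6, 8]; color 2: [5, 7].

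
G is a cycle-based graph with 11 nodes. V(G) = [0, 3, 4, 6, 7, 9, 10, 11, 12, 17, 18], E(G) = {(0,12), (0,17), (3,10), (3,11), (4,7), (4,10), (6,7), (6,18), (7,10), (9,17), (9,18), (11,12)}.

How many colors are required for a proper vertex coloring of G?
Clique number ω(G) = 3 (lower bound: χ ≥ ω).
The clique on [4, 7, 10] has size 3, forcing χ ≥ 3, and the coloring below uses 3 colors, so χ(G) = 3.
A valid 3-coloring: color 1: [3, 7, 12, 17, 18]; color 2: [0, 6, 9, 10, 11]; color 3: [4].

χ(G) = 3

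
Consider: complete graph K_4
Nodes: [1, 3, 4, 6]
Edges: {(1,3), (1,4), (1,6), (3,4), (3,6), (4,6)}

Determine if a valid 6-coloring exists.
Yes, G is 6-colorable

A valid 6-coloring: color 1: [1]; color 2: [4]; color 3: [3]; color 4: [6].
(χ(G) = 4 ≤ 6.)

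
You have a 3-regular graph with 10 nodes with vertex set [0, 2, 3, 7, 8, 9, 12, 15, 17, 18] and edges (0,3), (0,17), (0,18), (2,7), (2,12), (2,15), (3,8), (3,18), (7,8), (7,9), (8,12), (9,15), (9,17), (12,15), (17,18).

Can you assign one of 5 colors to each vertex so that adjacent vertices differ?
Yes, G is 5-colorable

A valid 5-coloring: color 1: [2, 8, 9, 18]; color 2: [3, 7, 15, 17]; color 3: [0, 12].
(χ(G) = 3 ≤ 5.)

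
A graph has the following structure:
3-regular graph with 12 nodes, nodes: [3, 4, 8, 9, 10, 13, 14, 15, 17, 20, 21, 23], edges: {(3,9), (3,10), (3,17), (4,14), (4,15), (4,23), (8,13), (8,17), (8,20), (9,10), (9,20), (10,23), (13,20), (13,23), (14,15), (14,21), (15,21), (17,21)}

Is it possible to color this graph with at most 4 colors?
A valid 4-coloring: color 1: [3, 4, 13, 21]; color 2: [10, 15, 17, 20]; color 3: [8, 9, 14, 23].
(χ(G) = 3 ≤ 4.)

Yes, G is 4-colorable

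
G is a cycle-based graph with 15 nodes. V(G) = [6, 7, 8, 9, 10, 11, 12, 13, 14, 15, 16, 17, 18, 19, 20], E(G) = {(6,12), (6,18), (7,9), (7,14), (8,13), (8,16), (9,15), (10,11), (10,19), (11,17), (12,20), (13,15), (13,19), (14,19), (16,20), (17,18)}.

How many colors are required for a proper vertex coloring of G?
χ(G) = 3

Clique number ω(G) = 2 (lower bound: χ ≥ ω).
Odd cycle [10, 19, 13, 8, 16, 20, 12, 6, 18, 17, 11] needs 3 colors (χ ≥ 3).
The coloring below uses 3 colors, so χ(G) = 3.
A valid 3-coloring: color 1: [6, 7, 8, 11, 15, 19, 20]; color 2: [9, 10, 12, 13, 14, 16, 17]; color 3: [18].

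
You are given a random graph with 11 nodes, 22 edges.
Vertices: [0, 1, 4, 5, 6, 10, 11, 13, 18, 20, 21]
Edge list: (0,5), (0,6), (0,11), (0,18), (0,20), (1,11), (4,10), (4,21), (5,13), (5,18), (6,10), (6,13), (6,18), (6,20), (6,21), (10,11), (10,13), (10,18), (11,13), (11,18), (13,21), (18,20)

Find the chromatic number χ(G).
χ(G) = 4

Clique number ω(G) = 4 (lower bound: χ ≥ ω).
The clique on [0, 6, 18, 20] has size 4, forcing χ ≥ 4, and the coloring below uses 4 colors, so χ(G) = 4.
A valid 4-coloring: color 1: [1, 4, 13, 18]; color 2: [5, 6, 11]; color 3: [0, 10, 21]; color 4: [20].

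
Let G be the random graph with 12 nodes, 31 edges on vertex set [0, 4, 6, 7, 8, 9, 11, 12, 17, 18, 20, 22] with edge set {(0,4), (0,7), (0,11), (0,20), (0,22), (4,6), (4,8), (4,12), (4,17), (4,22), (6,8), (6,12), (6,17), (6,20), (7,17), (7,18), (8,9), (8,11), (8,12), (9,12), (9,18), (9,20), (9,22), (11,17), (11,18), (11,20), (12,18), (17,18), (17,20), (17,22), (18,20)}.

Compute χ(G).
Clique number ω(G) = 4 (lower bound: χ ≥ ω).
The clique on [4, 6, 8, 12] has size 4, forcing χ ≥ 4, and the coloring below uses 4 colors, so χ(G) = 4.
A valid 4-coloring: color 1: [0, 12, 17]; color 2: [8, 18, 22]; color 3: [4, 7, 20]; color 4: [6, 9, 11].

χ(G) = 4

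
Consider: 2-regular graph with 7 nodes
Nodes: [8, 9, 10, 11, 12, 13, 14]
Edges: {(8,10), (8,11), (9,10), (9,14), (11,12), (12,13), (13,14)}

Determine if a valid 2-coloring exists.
Odd cycle [13, 12, 11, 8, 10, 9, 14] needs 3 colors (χ ≥ 3).
Hence χ(G) ≥ 3 > 2, so no proper 2-coloring exists.

No, G is not 2-colorable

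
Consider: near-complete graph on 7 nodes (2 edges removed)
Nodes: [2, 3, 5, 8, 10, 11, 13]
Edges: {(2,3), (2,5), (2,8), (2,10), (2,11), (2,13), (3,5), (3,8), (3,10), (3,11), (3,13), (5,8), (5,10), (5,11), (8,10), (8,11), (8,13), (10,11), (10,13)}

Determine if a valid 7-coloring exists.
Yes, G is 7-colorable

A valid 7-coloring: color 1: [10]; color 2: [3]; color 3: [8]; color 4: [2]; color 5: [5, 13]; color 6: [11].
(χ(G) = 6 ≤ 7.)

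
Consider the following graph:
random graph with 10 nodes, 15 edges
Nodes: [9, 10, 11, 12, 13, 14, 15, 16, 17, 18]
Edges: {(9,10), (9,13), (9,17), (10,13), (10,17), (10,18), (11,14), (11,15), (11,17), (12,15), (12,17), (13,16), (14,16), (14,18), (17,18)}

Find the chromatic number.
Clique number ω(G) = 3 (lower bound: χ ≥ ω).
The clique on [9, 10, 13] has size 3, forcing χ ≥ 3, and the coloring below uses 3 colors, so χ(G) = 3.
A valid 3-coloring: color 1: [13, 14, 15, 17]; color 2: [10, 11, 12, 16]; color 3: [9, 18].

χ(G) = 3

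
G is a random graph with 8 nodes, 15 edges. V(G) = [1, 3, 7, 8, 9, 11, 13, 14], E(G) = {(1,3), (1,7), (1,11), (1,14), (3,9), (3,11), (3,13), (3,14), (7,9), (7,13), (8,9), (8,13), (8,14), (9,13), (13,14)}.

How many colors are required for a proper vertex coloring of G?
Clique number ω(G) = 3 (lower bound: χ ≥ ω).
The clique on [8, 9, 13] has size 3, forcing χ ≥ 3, and the coloring below uses 3 colors, so χ(G) = 3.
A valid 3-coloring: color 1: [3, 7, 8]; color 2: [1, 13]; color 3: [9, 11, 14].

χ(G) = 3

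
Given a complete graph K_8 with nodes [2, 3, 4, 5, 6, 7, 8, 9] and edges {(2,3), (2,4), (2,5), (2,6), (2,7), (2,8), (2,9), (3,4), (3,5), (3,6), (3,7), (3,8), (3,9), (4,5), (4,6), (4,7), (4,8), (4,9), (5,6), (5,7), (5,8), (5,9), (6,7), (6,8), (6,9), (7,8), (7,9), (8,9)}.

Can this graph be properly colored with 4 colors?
The clique on vertices [2, 3, 4, 5, 6, 7, 8, 9] has size 8 > 4, so it alone needs 8 colors.

No, G is not 4-colorable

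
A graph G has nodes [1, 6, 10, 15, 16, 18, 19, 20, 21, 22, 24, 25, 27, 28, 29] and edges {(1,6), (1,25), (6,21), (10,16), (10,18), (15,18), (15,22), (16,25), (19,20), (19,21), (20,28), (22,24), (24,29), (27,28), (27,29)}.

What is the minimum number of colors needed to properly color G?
χ(G) = 3

Clique number ω(G) = 2 (lower bound: χ ≥ ω).
Odd cycle [28, 27, 29, 24, 22, 15, 18, 10, 16, 25, 1, 6, 21, 19, 20] needs 3 colors (χ ≥ 3).
The coloring below uses 3 colors, so χ(G) = 3.
A valid 3-coloring: color 1: [1, 16, 18, 19, 22, 28, 29]; color 2: [6, 10, 15, 20, 24, 25, 27]; color 3: [21].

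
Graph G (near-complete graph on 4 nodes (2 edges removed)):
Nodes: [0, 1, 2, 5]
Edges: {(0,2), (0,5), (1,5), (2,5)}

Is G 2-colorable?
The clique on vertices [0, 2, 5] has size 3 > 2, so it alone needs 3 colors.

No, G is not 2-colorable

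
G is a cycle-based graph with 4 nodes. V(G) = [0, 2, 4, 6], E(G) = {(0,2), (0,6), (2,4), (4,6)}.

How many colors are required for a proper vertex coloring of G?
Clique number ω(G) = 2 (lower bound: χ ≥ ω).
The graph is bipartite (no odd cycle), so 2 colors suffice: χ(G) = 2.
A valid 2-coloring: color 1: [2, 6]; color 2: [0, 4].

χ(G) = 2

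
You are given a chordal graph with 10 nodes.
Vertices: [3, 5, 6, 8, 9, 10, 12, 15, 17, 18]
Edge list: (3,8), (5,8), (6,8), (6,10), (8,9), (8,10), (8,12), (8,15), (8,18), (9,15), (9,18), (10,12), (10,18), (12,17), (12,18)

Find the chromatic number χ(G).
χ(G) = 4

Clique number ω(G) = 4 (lower bound: χ ≥ ω).
The clique on [8, 10, 12, 18] has size 4, forcing χ ≥ 4, and the coloring below uses 4 colors, so χ(G) = 4.
A valid 4-coloring: color 1: [8, 17]; color 2: [3, 5, 9, 10]; color 3: [6, 15, 18]; color 4: [12].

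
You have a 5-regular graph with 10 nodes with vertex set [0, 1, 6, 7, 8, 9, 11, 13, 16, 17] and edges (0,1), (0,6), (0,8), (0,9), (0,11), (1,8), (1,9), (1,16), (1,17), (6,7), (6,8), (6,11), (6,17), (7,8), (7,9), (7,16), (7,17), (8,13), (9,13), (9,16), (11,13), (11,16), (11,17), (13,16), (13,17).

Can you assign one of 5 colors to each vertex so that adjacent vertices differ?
Yes, G is 5-colorable

A valid 5-coloring: color 1: [8, 9, 11]; color 2: [0, 7, 13]; color 3: [1, 6]; color 4: [16, 17].
(χ(G) = 4 ≤ 5.)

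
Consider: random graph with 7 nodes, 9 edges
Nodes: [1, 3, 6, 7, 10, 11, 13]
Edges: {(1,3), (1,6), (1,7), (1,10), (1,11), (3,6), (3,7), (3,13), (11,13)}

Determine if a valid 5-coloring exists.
A valid 5-coloring: color 1: [1, 13]; color 2: [3, 10, 11]; color 3: [6, 7].
(χ(G) = 3 ≤ 5.)

Yes, G is 5-colorable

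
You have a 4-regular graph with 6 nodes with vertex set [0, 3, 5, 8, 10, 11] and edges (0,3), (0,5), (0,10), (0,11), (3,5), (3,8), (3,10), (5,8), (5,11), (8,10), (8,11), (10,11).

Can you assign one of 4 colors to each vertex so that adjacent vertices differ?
A valid 4-coloring: color 1: [3, 11]; color 2: [0, 8]; color 3: [5, 10].
(χ(G) = 3 ≤ 4.)

Yes, G is 4-colorable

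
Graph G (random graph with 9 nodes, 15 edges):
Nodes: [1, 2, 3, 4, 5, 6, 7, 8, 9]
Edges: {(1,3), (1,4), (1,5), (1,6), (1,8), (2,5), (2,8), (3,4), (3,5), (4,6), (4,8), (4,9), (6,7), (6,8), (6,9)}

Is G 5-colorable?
A valid 5-coloring: color 1: [4, 5, 7]; color 2: [1, 2, 9]; color 3: [3, 6]; color 4: [8].
(χ(G) = 4 ≤ 5.)

Yes, G is 5-colorable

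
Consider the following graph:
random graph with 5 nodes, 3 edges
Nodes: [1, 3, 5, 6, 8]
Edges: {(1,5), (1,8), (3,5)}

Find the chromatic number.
χ(G) = 2

Clique number ω(G) = 2 (lower bound: χ ≥ ω).
The graph is bipartite (no odd cycle), so 2 colors suffice: χ(G) = 2.
A valid 2-coloring: color 1: [5, 6, 8]; color 2: [1, 3].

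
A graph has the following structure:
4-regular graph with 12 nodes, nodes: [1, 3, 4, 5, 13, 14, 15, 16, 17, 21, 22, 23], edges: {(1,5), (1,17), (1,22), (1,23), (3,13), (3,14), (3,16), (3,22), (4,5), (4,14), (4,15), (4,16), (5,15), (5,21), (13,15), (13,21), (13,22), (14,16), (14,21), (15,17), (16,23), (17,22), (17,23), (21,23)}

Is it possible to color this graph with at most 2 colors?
No, G is not 2-colorable

The clique on vertices [1, 17, 22] has size 3 > 2, so it alone needs 3 colors.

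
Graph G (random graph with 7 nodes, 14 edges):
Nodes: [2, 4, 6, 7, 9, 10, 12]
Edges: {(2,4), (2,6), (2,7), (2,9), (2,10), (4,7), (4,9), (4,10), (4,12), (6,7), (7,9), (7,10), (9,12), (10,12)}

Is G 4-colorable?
A valid 4-coloring: color 1: [2, 12]; color 2: [7]; color 3: [4, 6]; color 4: [9, 10].
(χ(G) = 4 ≤ 4.)

Yes, G is 4-colorable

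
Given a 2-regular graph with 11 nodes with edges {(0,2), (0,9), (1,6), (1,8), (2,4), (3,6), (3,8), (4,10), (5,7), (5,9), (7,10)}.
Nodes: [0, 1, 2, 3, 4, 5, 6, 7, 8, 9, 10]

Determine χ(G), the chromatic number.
Clique number ω(G) = 2 (lower bound: χ ≥ ω).
Odd cycle [9, 0, 2, 4, 10, 7, 5] needs 3 colors (χ ≥ 3).
The coloring below uses 3 colors, so χ(G) = 3.
A valid 3-coloring: color 1: [2, 6, 7, 8, 9]; color 2: [0, 1, 3, 5, 10]; color 3: [4].

χ(G) = 3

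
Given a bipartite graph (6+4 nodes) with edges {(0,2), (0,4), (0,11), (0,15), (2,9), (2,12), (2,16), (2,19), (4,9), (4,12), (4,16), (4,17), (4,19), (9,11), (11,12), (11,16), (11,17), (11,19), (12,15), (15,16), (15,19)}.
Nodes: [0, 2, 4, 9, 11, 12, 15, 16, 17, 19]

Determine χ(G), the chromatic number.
χ(G) = 2

Clique number ω(G) = 2 (lower bound: χ ≥ ω).
The graph is bipartite (no odd cycle), so 2 colors suffice: χ(G) = 2.
A valid 2-coloring: color 1: [2, 4, 11, 15]; color 2: [0, 9, 12, 16, 17, 19].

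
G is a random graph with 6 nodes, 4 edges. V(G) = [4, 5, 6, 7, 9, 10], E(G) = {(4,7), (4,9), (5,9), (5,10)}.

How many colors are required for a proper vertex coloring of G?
Clique number ω(G) = 2 (lower bound: χ ≥ ω).
The graph is bipartite (no odd cycle), so 2 colors suffice: χ(G) = 2.
A valid 2-coloring: color 1: [6, 7, 9, 10]; color 2: [4, 5].

χ(G) = 2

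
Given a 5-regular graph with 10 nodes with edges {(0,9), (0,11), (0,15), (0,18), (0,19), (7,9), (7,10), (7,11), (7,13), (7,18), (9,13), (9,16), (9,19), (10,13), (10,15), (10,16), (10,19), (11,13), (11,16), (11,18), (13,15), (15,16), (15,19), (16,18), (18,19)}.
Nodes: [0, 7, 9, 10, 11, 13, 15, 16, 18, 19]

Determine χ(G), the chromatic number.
χ(G) = 4

Clique number ω(G) = 3 (lower bound: χ ≥ ω).
Suppose a proper 3-coloring c exists. The clique [0, 9, 19] takes 3 distinct colors; by symmetry let c(0) = 1, c(9) = 2, c(19) = 3.
- Vertex 15: neighbors [0, 19] already have colors [1, 3] ⇒ c(15) = 2.
- Vertex 10: neighbors [15, 19] already have colors [2, 3] ⇒ c(10) = 1.
- Vertex 7: neighbors [10, 9] already have colors [1, 2] ⇒ c(7) = 3.
- Vertex 13: neighbors [10, 9, 7] already have colors [1, 2, 3] — all 3 colors blocked. Contradiction.
The forced assignments end in a contradiction, so G has no proper 3-coloring (χ ≥ 4).
The coloring below uses 4 colors, so χ(G) = 4.
A valid 4-coloring: color 1: [13, 16, 19]; color 2: [9, 15, 18]; color 3: [10, 11]; color 4: [0, 7].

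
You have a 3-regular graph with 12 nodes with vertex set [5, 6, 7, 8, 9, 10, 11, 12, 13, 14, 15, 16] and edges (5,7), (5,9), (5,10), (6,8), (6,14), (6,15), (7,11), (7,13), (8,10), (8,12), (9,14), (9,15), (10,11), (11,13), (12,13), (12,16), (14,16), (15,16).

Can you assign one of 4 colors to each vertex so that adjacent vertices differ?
A valid 4-coloring: color 1: [7, 10, 12, 14, 15]; color 2: [5, 6, 13, 16]; color 3: [8, 9, 11].
(χ(G) = 3 ≤ 4.)

Yes, G is 4-colorable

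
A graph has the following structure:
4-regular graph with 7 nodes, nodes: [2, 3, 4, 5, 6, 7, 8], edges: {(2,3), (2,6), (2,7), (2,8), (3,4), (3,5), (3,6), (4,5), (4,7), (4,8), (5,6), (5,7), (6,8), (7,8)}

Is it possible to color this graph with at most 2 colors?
The clique on vertices [2, 6, 8] has size 3 > 2, so it alone needs 3 colors.

No, G is not 2-colorable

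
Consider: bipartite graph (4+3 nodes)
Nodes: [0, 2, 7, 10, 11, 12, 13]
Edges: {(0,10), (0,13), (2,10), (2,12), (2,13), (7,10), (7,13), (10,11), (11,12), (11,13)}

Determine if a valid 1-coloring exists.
No, G is not 1-colorable

Edge (0,10) forces its endpoints to differ, so 1 color is not enough.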